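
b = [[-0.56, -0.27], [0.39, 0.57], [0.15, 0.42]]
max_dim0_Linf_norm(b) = 0.57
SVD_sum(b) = [[-0.39, -0.43], [0.46, 0.51], [0.28, 0.31]] + [[-0.17,0.16], [-0.07,0.06], [-0.13,0.11]]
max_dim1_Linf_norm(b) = 0.57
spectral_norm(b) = 0.98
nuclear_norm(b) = 1.29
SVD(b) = [[-0.59, -0.77], [0.69, -0.31], [0.42, -0.56]] @ diag([0.9847907748898759, 0.30428133313070255]) @ [[0.67, 0.74],[0.74, -0.67]]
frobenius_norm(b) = 1.03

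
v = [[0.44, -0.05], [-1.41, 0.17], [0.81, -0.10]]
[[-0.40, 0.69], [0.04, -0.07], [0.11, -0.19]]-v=[[-0.84,0.74],[1.45,-0.24],[-0.70,-0.09]]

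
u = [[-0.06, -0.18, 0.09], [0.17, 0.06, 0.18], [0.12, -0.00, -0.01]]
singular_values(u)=[0.27, 0.21, 0.09]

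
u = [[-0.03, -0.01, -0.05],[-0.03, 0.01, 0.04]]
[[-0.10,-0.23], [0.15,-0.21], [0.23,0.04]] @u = [[0.01, -0.0, -0.00], [0.0, -0.00, -0.02], [-0.01, -0.00, -0.01]]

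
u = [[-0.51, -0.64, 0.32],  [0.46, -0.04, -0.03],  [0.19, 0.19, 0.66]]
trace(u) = 0.11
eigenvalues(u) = [(-0.3+0.49j), (-0.3-0.49j), (0.72+0j)]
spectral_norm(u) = 0.92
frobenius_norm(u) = 1.22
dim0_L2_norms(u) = [0.71, 0.67, 0.73]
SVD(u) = [[-0.94, 0.12, 0.32],[0.33, 0.11, 0.94],[0.08, 0.99, -0.14]] @ diag([0.9217454026262035, 0.716642355020872, 0.361675472941691]) @ [[0.70, 0.65, -0.28], [0.25, 0.15, 0.96], [0.67, -0.74, -0.06]]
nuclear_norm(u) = 2.00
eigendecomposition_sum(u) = [[(-0.27+0.16j), -0.33-0.21j, (0.09-0.02j)], [(0.22+0.13j), -0.02+0.32j, (-0.05-0.06j)], [0.03-0.04j, (0.06+0.01j), -0.01+0.01j]] + [[-0.27-0.16j, -0.33+0.21j, (0.09+0.02j)], [(0.22-0.13j), (-0.02-0.32j), (-0.05+0.06j)], [(0.03+0.04j), 0.06-0.01j, -0.01-0.01j]] + [[0.03-0.00j, (0.01+0j), (0.15-0j)], [0.01-0.00j, 0.01+0.00j, (0.06-0j)], [(0.13-0j), 0.06+0.00j, (0.68-0j)]]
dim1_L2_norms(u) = [0.88, 0.46, 0.71]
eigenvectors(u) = [[0.76+0.00j, (0.76-0j), 0.21+0.00j], [-0.30-0.56j, (-0.3+0.56j), 0.09+0.00j], [(-0.12+0.05j), (-0.12-0.05j), (0.97+0j)]]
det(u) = 0.24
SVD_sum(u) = [[-0.61, -0.57, 0.24], [0.21, 0.2, -0.09], [0.05, 0.05, -0.02]] + [[0.02, 0.01, 0.08], [0.02, 0.01, 0.08], [0.17, 0.10, 0.68]] + [[0.08, -0.09, -0.01], [0.23, -0.25, -0.02], [-0.03, 0.04, 0.0]]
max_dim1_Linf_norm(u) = 0.66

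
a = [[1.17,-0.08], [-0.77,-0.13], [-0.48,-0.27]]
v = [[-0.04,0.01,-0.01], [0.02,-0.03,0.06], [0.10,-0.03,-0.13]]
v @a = [[-0.05, 0.0], [0.02, -0.01], [0.20, 0.03]]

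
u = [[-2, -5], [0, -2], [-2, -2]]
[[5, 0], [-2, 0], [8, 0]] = u@[[-5, 0], [1, 0]]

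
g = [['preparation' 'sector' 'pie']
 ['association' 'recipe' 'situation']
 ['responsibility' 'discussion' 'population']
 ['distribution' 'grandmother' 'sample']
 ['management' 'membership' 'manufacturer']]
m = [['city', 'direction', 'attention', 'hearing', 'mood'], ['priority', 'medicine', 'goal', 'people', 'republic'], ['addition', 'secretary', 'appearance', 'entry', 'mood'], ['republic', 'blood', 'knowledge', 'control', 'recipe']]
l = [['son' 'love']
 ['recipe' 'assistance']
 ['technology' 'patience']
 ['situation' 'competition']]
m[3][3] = 'control'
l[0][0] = 'son'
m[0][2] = 'attention'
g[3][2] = 'sample'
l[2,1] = 'patience'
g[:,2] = ['pie', 'situation', 'population', 'sample', 'manufacturer']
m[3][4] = 'recipe'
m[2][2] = 'appearance'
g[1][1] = 'recipe'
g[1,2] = 'situation'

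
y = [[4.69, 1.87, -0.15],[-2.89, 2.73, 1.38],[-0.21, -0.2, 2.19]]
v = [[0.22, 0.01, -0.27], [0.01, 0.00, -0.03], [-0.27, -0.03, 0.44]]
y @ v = [[1.09, 0.05, -1.39], [-0.98, -0.07, 1.31], [-0.64, -0.07, 1.03]]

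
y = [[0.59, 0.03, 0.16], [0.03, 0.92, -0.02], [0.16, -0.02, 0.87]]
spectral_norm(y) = 0.94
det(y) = 0.45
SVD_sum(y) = [[0.14, -0.09, 0.32],[-0.09, 0.07, -0.22],[0.32, -0.22, 0.74]] + [[0.03, 0.17, 0.04], [0.17, 0.85, 0.18], [0.04, 0.18, 0.04]] + [[0.42, -0.04, -0.19], [-0.04, 0.00, 0.02], [-0.19, 0.02, 0.09]]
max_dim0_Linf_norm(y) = 0.92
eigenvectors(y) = [[-0.91, 0.38, -0.19], [0.09, -0.26, -0.96], [0.41, 0.89, -0.21]]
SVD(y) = [[-0.38, -0.19, -0.91], [0.26, -0.96, 0.09], [-0.89, -0.21, 0.41]] @ diag([0.9441963386644646, 0.9215279550972661, 0.514275706238269]) @ [[-0.38, 0.26, -0.89], [-0.19, -0.96, -0.21], [-0.91, 0.09, 0.41]]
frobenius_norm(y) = 1.42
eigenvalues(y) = [0.51, 0.94, 0.92]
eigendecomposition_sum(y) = [[0.42, -0.04, -0.19], [-0.04, 0.0, 0.02], [-0.19, 0.02, 0.09]] + [[0.14, -0.09, 0.32], [-0.09, 0.07, -0.22], [0.32, -0.22, 0.74]] + [[0.03, 0.17, 0.04], [0.17, 0.85, 0.18], [0.04, 0.18, 0.04]]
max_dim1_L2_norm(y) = 0.92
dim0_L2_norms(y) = [0.61, 0.92, 0.88]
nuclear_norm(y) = 2.38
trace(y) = 2.38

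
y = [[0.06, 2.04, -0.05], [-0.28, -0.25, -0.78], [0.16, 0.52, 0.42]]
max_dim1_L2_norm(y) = 2.04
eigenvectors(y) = [[0.88+0.00j, 0.88-0.00j, -0.94+0.00j], [(0.03+0.4j), 0.03-0.40j, (0.03+0j)], [(0.15-0.21j), (0.15+0.21j), (0.33+0j)]]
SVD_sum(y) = [[0.14,2.01,0.18], [-0.02,-0.33,-0.03], [0.04,0.56,0.05]] + [[-0.08,0.03,-0.23], [-0.26,0.08,-0.75], [0.13,-0.04,0.37]] + [[0.0,-0.0,-0.00], [-0.0,0.00,0.0], [-0.0,0.00,0.00]]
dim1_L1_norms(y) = [2.15, 1.31, 1.1]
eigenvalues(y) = [(0.11+0.94j), (0.11-0.94j), (0.01+0j)]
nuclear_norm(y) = 3.06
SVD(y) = [[-0.95, -0.26, -0.16], [0.16, -0.87, 0.47], [-0.26, 0.43, 0.87]] @ diag([2.1308699072859323, 0.9212893803541911, 0.004394982347986141]) @ [[-0.07, -0.99, -0.09], [0.32, -0.10, 0.94], [-0.94, 0.04, 0.33]]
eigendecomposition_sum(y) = [[(0.03+0.31j), (1.02+0.34j), -0.02+0.86j], [(-0.14+0.02j), -0.13+0.47j, -0.39+0.02j], [(0.08+0.05j), (0.26-0.19j), 0.21+0.15j]] + [[(0.03-0.31j), 1.02-0.34j, -0.02-0.86j], [-0.14-0.02j, (-0.13-0.47j), (-0.39-0.02j)], [(0.08-0.05j), (0.26+0.19j), (0.21-0.15j)]] + [[-0j,-0.01-0.00j,(-0.02-0j)], [(-0+0j),0.00+0.00j,0.00+0.00j], [-0.00+0.00j,0j,0.01+0.00j]]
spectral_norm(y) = 2.13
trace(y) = 0.23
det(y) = 0.01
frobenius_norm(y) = 2.32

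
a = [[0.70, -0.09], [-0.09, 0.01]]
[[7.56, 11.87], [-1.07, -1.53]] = a @ [[18.52,17.20], [60.05,1.94]]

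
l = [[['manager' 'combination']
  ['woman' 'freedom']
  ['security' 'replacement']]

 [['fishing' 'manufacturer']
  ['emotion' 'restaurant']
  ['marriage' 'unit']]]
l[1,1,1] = 'restaurant'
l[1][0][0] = 'fishing'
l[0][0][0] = 'manager'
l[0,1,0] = 'woman'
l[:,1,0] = ['woman', 'emotion']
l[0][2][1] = 'replacement'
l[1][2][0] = 'marriage'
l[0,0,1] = 'combination'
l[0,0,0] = 'manager'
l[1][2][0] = 'marriage'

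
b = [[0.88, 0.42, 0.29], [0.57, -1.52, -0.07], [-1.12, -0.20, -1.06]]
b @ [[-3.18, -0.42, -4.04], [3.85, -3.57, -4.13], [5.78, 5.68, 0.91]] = [[0.49,-0.22,-5.03],  [-8.07,4.79,3.91],  [-3.34,-4.84,4.39]]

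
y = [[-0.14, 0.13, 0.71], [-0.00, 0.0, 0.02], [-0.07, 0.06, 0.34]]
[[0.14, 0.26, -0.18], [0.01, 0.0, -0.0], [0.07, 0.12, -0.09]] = y @ [[-0.52, -0.22, 0.53],[-0.88, 1.13, 0.37],[0.26, 0.12, -0.22]]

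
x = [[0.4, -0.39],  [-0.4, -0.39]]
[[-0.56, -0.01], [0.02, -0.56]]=x@[[-0.73, 0.69], [0.69, 0.73]]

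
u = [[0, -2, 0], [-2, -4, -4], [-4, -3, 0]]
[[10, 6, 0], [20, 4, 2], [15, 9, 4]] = u @ [[0, 0, -1], [-5, -3, 0], [0, 2, 0]]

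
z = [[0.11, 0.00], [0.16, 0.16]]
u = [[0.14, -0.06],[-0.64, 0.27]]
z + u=[[0.25, -0.06], [-0.48, 0.43]]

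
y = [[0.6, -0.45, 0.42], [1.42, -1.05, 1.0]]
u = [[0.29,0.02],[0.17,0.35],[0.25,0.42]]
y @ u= [[0.20, 0.03], [0.48, 0.08]]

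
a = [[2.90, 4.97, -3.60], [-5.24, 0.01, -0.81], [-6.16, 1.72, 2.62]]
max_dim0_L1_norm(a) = 14.3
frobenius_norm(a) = 11.04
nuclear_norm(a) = 17.31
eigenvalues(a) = [(6.56+0j), (-0.52+4.41j), (-0.52-4.41j)]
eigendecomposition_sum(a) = [[2.57-0.00j,(1.27+0j),-2.61+0.00j], [-1.48+0.00j,-0.73+0.00j,(1.5+0j)], [-4.66+0.00j,-2.29+0.00j,(4.72+0j)]] + [[0.16+1.38j, (1.85-0.21j), (-0.5+0.83j)],[(-1.88+0.28j), 0.37+2.53j, -1.15-0.65j],[(-0.75+1.5j), 2.01+1.02j, -1.05+0.50j]] + [[0.16-1.38j, (1.85+0.21j), (-0.5-0.83j)], [-1.88-0.28j, (0.37-2.53j), -1.15+0.65j], [(-0.75-1.5j), (2.01-1.02j), -1.05-0.50j]]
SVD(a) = [[-0.52, -0.86, 0.03], [0.5, -0.33, -0.80], [0.7, -0.4, 0.60]] @ diag([9.11905754208777, 5.71202022090766, 2.4836897028481992]) @ [[-0.92, -0.15, 0.36], [0.3, -0.86, 0.40], [0.25, 0.48, 0.84]]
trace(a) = 5.53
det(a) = 129.37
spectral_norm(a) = 9.12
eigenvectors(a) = [[(-0.47+0j), (-0.01+0.48j), (-0.01-0.48j)], [(0.27+0j), (-0.66+0j), -0.66-0.00j], [0.84+0.00j, (-0.33+0.47j), (-0.33-0.47j)]]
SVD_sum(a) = [[4.34, 0.70, -1.70],[-4.17, -0.68, 1.63],[-5.86, -0.95, 2.29]] + [[-1.46, 4.22, -1.98],[-0.57, 1.64, -0.77],[-0.68, 1.96, -0.92]] + [[0.02,0.04,0.07], [-0.5,-0.96,-1.67], [0.37,0.71,1.25]]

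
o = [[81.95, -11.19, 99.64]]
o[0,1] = -11.19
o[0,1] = -11.19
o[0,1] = -11.19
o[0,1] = -11.19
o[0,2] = 99.64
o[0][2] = 99.64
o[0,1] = -11.19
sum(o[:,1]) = -11.19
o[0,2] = 99.64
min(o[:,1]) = -11.19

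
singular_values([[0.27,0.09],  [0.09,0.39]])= [0.44, 0.22]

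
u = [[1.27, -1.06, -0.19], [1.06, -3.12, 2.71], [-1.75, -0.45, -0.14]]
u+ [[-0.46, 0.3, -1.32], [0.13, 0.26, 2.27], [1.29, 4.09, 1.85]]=[[0.81, -0.76, -1.51], [1.19, -2.86, 4.98], [-0.46, 3.64, 1.71]]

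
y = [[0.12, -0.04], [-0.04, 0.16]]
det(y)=0.018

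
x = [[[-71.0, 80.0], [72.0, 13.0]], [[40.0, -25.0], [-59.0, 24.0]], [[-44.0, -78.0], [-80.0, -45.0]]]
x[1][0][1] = -25.0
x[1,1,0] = -59.0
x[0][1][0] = 72.0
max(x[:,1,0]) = 72.0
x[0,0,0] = -71.0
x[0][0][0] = -71.0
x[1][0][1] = -25.0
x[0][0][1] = 80.0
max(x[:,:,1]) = 80.0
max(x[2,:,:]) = -44.0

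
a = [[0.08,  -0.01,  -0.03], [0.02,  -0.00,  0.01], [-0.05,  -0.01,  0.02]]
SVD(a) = [[-0.84, 0.06, 0.54], [-0.15, -0.98, -0.12], [0.52, -0.19, 0.83]] @ diag([0.10219251914414718, 0.016337177178554357, 0.013776272094062241]) @ [[-0.94, 0.03, 0.33], [-0.33, 0.08, -0.94], [-0.05, -1.0, -0.06]]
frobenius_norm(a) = 0.10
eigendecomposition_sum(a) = [[0.08-0.00j, -0.00-0.00j, -0.03-0.00j], [0.01-0.00j, (-0-0j), (-0-0j)], [(-0.05+0j), 0j, 0.02+0.00j]] + [[0.00+0.00j, (-0+0j), 0.00+0.00j],[0.00-0.00j, 0.00+0.01j, (0.01-0j)],[0j, -0.01+0.00j, (-0+0.01j)]] + [[0.00-0.00j, (-0-0j), -0j], [0.00+0.00j, -0.01j, 0.01+0.00j], [-0j, -0.01-0.00j, (-0-0.01j)]]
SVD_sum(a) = [[0.08, -0.00, -0.03],[0.01, -0.00, -0.01],[-0.05, 0.00, 0.02]] + [[-0.00, 0.00, -0.00], [0.01, -0.0, 0.02], [0.00, -0.00, 0.00]] + [[-0.00, -0.01, -0.0], [0.00, 0.00, 0.0], [-0.0, -0.01, -0.0]]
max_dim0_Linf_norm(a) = 0.08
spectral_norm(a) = 0.10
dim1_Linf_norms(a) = [0.08, 0.02, 0.05]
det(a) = 0.00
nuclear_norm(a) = 0.13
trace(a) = 0.10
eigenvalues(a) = [(0.1+0j), 0.02j, -0.02j]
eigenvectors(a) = [[(0.83+0j), (0.04+0.25j), 0.04-0.25j], [(0.11+0j), 0.74+0.00j, 0.74-0.00j], [-0.54+0.00j, -0.02+0.63j, -0.02-0.63j]]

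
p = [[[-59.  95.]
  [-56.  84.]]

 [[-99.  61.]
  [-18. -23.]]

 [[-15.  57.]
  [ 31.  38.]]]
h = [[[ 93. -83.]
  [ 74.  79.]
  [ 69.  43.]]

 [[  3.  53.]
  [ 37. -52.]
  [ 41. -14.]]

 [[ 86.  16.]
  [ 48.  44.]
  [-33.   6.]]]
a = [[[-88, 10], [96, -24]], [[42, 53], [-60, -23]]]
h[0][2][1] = 43.0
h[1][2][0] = 41.0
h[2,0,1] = 16.0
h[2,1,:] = [48.0, 44.0]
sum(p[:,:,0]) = -216.0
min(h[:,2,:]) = -33.0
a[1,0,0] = 42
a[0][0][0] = -88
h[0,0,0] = 93.0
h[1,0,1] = 53.0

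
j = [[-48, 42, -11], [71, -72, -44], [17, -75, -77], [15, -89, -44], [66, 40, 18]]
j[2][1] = -75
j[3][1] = -89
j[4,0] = 66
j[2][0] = 17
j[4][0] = 66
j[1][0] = 71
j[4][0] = 66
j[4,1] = 40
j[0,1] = 42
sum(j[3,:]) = -118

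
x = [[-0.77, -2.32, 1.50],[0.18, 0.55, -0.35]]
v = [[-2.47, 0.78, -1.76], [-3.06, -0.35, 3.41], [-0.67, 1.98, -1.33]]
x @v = [[8.00,3.18,-8.55], [-1.89,-0.75,2.02]]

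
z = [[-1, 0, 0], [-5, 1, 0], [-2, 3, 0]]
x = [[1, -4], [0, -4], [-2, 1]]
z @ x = [[-1, 4], [-5, 16], [-2, -4]]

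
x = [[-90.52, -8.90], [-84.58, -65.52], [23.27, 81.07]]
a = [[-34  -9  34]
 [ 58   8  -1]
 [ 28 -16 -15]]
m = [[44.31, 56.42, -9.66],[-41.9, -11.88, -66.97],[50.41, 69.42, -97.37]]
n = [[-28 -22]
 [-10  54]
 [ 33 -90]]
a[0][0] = -34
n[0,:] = [-28, -22]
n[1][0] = -10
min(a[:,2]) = -15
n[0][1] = -22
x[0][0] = -90.52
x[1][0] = -84.58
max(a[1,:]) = 58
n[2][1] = -90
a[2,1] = -16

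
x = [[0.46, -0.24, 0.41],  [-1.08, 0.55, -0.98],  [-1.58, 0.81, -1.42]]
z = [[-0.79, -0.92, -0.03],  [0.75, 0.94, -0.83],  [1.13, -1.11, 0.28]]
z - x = [[-1.25, -0.68, -0.44], [1.83, 0.39, 0.15], [2.71, -1.92, 1.70]]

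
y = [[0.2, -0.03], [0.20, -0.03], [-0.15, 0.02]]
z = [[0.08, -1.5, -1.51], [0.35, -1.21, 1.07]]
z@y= [[-0.06, 0.01], [-0.33, 0.05]]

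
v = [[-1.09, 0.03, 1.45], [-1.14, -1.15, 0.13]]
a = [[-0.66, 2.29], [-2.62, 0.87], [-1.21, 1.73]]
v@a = [[-1.11, 0.04], [3.61, -3.39]]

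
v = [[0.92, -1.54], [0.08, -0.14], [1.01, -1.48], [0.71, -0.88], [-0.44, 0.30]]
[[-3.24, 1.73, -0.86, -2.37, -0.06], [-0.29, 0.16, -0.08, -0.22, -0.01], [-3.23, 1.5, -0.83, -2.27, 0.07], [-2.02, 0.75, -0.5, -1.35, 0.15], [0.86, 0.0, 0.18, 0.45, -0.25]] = v@[[-0.88, -1.3, -0.03, 0.05, 1.02], [1.58, -1.90, 0.54, 1.57, 0.65]]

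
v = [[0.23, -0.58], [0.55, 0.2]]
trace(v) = 0.43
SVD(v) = [[-0.98, -0.21], [-0.21, 0.98]] @ diag([0.625737810048098, 0.5833114031769053]) @ [[-0.54, 0.84], [0.84, 0.54]]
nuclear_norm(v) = 1.21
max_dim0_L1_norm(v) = 0.78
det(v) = 0.36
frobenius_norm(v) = 0.86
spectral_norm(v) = 0.63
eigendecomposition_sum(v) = [[0.12+0.28j, (-0.29+0.11j)], [(0.28-0.1j), (0.1+0.29j)]] + [[(0.12-0.28j), -0.29-0.11j],[0.27+0.10j, (0.1-0.29j)]]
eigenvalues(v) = [(0.22+0.56j), (0.22-0.56j)]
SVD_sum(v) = [[0.33, -0.51], [0.07, -0.11]] + [[-0.10, -0.07], [0.48, 0.31]]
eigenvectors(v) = [[0.72+0.00j, (0.72-0j)], [0.02-0.70j, (0.02+0.7j)]]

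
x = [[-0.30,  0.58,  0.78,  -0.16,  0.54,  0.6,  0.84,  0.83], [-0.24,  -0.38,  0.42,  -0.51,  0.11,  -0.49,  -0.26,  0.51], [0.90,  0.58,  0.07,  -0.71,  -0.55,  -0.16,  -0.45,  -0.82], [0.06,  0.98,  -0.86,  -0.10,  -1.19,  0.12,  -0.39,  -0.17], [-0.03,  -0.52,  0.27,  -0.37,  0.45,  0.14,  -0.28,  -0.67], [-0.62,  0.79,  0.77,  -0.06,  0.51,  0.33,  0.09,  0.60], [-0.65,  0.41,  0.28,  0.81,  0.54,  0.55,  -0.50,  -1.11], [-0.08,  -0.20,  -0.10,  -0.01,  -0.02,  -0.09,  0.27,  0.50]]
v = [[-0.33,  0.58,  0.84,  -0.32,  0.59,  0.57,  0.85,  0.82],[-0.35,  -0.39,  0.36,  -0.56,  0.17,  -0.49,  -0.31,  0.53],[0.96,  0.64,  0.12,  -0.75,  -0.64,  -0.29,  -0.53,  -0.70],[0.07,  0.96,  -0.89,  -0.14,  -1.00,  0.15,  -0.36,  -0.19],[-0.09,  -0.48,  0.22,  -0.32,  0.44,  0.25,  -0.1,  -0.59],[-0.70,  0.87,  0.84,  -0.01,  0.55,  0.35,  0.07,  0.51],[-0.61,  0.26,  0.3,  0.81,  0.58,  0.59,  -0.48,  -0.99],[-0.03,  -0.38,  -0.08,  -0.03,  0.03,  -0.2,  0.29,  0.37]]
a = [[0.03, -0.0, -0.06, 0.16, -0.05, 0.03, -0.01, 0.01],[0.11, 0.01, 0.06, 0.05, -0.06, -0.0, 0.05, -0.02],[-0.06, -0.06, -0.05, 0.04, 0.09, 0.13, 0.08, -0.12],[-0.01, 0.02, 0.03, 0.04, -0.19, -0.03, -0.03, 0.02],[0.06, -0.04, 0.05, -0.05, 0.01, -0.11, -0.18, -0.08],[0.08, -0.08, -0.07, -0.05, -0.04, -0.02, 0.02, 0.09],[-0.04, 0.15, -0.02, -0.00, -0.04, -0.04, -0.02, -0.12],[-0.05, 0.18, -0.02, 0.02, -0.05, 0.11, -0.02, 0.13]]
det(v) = 0.02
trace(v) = -0.06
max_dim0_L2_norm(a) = 0.26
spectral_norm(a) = 0.32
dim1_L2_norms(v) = [1.82, 1.17, 1.78, 1.71, 1.0, 1.63, 1.76, 0.64]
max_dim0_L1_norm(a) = 0.59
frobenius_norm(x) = 4.23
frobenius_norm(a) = 0.60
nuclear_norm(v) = 9.59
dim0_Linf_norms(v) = [0.96, 0.96, 0.89, 0.81, 1.0, 0.59, 0.85, 0.99]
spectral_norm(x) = 2.66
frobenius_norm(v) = 4.23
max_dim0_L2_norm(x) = 1.99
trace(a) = 0.13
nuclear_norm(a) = 1.53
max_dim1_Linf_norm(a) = 0.19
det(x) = 0.01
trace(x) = 0.07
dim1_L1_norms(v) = [4.9, 3.16, 4.63, 3.76, 2.49, 3.9, 4.62, 1.41]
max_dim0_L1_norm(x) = 5.21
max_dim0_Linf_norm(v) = 1.0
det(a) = 0.00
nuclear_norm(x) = 9.50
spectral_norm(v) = 2.70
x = a + v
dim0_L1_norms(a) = [0.44, 0.54, 0.36, 0.41, 0.53, 0.47, 0.41, 0.59]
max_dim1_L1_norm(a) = 0.63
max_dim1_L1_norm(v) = 4.9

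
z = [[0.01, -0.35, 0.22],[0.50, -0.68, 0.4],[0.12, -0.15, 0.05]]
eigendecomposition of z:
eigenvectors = [[-0.46-0.38j, (-0.46+0.38j), -0.00+0.00j], [-0.78+0.00j, -0.78-0.00j, 0.53+0.00j], [-0.18+0.00j, -0.18-0.00j, 0.85+0.00j]]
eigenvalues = [(-0.29+0.24j), (-0.29-0.24j), (-0.04+0j)]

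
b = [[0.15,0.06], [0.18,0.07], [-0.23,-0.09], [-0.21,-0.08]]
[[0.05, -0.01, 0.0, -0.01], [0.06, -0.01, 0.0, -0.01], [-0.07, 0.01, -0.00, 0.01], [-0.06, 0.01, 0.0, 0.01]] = b @ [[0.23, -0.01, -0.07, -0.07], [0.2, -0.06, 0.18, 0.08]]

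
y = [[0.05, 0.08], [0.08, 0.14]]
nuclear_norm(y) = 0.19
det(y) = 0.00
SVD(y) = [[-0.5, -0.86], [-0.86, 0.50]] @ diag([0.18678779875342913, 0.0032122012465708996]) @ [[-0.50, -0.86],[-0.86, 0.5]]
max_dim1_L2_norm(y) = 0.16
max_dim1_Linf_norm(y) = 0.14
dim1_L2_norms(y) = [0.09, 0.16]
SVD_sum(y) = [[0.05, 0.08], [0.08, 0.14]] + [[0.0,-0.0], [-0.00,0.00]]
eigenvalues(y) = [0.0, 0.19]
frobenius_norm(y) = 0.19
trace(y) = 0.19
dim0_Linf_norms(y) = [0.08, 0.14]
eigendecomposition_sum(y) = [[0.00, -0.00], [-0.0, 0.00]] + [[0.05,0.08], [0.08,0.14]]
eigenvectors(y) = [[-0.86, -0.5],[0.50, -0.86]]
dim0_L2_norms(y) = [0.09, 0.16]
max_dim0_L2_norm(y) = 0.16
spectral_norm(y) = 0.19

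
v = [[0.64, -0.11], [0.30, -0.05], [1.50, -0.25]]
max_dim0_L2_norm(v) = 1.66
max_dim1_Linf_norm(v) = 1.5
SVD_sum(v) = [[0.64, -0.11],[0.3, -0.05],[1.50, -0.25]] + [[-0.0,-0.0], [0.00,0.00], [0.00,0.00]]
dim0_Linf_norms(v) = [1.5, 0.25]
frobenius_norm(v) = 1.68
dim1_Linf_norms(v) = [0.64, 0.3, 1.5]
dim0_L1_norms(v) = [2.44, 0.41]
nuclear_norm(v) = 1.68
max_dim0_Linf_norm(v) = 1.5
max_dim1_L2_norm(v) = 1.52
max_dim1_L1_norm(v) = 1.75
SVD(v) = [[-0.39, 0.92], [-0.18, -0.08], [-0.90, -0.38]] @ diag([1.6812765394084723, 0.0030328261853858366]) @ [[-0.99, 0.17], [-0.17, -0.99]]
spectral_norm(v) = 1.68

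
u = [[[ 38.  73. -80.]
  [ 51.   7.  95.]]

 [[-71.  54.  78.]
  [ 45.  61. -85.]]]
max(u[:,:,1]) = 73.0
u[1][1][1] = 61.0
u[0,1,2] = 95.0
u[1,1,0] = 45.0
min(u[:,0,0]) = -71.0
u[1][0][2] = 78.0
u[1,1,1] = 61.0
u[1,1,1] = 61.0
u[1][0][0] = -71.0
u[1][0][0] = -71.0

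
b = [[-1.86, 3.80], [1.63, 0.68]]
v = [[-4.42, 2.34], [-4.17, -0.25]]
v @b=[[12.04,  -15.20], [7.35,  -16.02]]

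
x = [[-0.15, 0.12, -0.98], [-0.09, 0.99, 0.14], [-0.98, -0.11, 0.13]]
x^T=[[-0.15, -0.09, -0.98], [0.12, 0.99, -0.11], [-0.98, 0.14, 0.13]]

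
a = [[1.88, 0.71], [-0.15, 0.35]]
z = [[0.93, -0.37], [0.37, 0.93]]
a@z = [[2.01, -0.04],  [-0.01, 0.38]]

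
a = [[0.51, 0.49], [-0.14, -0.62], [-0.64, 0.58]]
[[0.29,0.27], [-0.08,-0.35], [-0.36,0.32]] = a @ [[0.56, 0.00], [0.0, 0.56]]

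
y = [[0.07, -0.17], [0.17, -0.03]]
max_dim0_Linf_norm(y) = 0.17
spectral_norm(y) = 0.22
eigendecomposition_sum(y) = [[(0.04+0.08j),(-0.08+0.01j)], [(0.09-0.01j),(-0.01+0.08j)]] + [[(0.04-0.08j), -0.08-0.01j], [(0.08+0.01j), -0.01-0.08j]]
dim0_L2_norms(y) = [0.18, 0.17]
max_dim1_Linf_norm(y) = 0.17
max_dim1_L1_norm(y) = 0.24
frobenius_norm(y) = 0.25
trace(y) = 0.04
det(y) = 0.03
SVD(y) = [[-0.75, -0.66], [-0.66, 0.75]] @ diag([0.22117242768623688, 0.1211724276862369]) @ [[-0.75, 0.66], [0.66, 0.75]]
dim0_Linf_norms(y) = [0.17, 0.17]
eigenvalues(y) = [(0.02+0.16j), (0.02-0.16j)]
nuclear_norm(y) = 0.34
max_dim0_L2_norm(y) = 0.18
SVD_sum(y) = [[0.12, -0.11], [0.11, -0.1]] + [[-0.05, -0.06], [0.06, 0.07]]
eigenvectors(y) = [[0.21+0.68j,0.21-0.68j], [0.71+0.00j,(0.71-0j)]]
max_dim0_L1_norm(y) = 0.24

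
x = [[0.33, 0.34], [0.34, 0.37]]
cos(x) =[[0.89, -0.11], [-0.11, 0.88]]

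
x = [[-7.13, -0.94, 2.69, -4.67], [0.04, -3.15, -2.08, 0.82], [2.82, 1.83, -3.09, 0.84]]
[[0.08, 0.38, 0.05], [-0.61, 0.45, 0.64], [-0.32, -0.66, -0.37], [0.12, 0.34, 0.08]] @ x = [[-0.41, -1.18, -0.73, -0.02], [6.17, 0.33, -4.55, 3.76], [1.21, 1.7, 1.66, 0.64], [-0.62, -1.04, -0.63, -0.21]]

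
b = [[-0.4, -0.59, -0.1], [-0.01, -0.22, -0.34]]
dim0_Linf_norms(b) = [0.4, 0.59, 0.34]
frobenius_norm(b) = 0.83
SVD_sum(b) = [[-0.35, -0.58, -0.20], [-0.14, -0.23, -0.08]] + [[-0.05, -0.01, 0.1], [0.13, 0.01, -0.26]]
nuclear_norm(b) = 1.08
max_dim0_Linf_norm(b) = 0.59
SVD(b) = [[-0.93, -0.37], [-0.37, 0.93]] @ diag([0.764851091033898, 0.31177364953481196]) @ [[0.49,0.82,0.29],  [0.45,0.05,-0.89]]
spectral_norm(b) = 0.76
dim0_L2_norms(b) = [0.4, 0.63, 0.35]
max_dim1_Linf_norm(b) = 0.59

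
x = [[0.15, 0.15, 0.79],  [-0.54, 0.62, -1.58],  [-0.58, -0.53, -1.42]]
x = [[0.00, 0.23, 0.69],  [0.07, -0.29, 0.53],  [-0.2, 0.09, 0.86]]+[[0.15,-0.08,0.10], [-0.61,0.91,-2.11], [-0.38,-0.62,-2.28]]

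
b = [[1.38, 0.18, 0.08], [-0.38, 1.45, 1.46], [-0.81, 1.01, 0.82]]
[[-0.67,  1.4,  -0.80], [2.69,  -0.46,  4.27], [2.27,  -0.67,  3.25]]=b@[[-0.71, 0.96, -0.86],[1.72, 0.83, 1.75],[-0.05, -0.89, 0.96]]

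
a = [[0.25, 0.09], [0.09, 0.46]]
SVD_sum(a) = [[0.06,0.16], [0.16,0.43]] + [[0.19, -0.07],[-0.07, 0.03]]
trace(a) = 0.71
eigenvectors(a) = [[-0.94, -0.35], [0.35, -0.94]]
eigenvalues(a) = [0.22, 0.49]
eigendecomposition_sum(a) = [[0.19,-0.07], [-0.07,0.03]] + [[0.06, 0.16], [0.16, 0.43]]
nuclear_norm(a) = 0.71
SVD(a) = [[0.35, 0.94], [0.94, -0.35]] @ diag([0.4932931668593934, 0.21670683314060665]) @ [[0.35,  0.94], [0.94,  -0.35]]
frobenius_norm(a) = 0.54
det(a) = 0.11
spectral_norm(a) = 0.49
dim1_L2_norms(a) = [0.27, 0.47]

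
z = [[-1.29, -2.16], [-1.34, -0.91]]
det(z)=-1.721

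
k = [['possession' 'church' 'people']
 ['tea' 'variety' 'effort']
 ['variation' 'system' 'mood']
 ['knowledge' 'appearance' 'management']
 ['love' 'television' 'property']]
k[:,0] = ['possession', 'tea', 'variation', 'knowledge', 'love']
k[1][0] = 'tea'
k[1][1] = 'variety'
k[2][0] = 'variation'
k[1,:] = ['tea', 'variety', 'effort']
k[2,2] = 'mood'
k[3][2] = 'management'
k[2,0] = 'variation'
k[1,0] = 'tea'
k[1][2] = 'effort'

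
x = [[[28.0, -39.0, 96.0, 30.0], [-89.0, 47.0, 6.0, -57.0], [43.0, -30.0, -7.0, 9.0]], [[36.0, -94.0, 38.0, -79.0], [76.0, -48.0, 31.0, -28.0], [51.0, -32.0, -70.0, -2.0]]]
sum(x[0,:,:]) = 37.0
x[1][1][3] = -28.0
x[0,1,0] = -89.0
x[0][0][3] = 30.0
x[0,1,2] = 6.0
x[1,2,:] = [51.0, -32.0, -70.0, -2.0]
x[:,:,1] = [[-39.0, 47.0, -30.0], [-94.0, -48.0, -32.0]]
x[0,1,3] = -57.0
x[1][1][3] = -28.0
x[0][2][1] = -30.0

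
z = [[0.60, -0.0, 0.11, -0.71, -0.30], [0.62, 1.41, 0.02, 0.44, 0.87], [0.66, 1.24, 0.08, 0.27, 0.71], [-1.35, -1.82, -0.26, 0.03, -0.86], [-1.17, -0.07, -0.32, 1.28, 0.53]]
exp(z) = [[3.0, 1.64, 0.32, -0.97, 0.38], [-0.35, 2.37, -0.30, 1.5, 1.32], [0.06, 1.52, 0.84, 1.16, 1.24], [-1.35, -3.29, -0.03, -0.15, -2.09], [-3.77, -3.21, -0.7, 1.69, 0.19]]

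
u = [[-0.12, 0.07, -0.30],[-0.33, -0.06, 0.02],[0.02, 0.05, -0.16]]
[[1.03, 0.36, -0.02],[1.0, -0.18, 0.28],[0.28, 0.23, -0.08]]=u @ [[-2.94, 0.21, -0.82], [-1.30, 1.63, -0.04], [-2.55, -0.89, 0.38]]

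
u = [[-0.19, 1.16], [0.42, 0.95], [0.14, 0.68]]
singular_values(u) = [1.66, 0.45]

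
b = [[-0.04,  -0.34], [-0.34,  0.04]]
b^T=[[-0.04, -0.34],[-0.34, 0.04]]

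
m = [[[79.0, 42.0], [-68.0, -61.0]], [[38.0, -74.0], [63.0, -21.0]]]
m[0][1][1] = -61.0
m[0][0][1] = 42.0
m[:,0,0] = [79.0, 38.0]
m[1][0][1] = -74.0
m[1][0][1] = -74.0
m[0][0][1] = 42.0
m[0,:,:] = [[79.0, 42.0], [-68.0, -61.0]]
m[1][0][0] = 38.0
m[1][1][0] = 63.0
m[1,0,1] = -74.0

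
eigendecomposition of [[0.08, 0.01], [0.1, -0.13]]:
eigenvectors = [[0.91, -0.05], [0.42, 1.0]]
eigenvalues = [0.08, -0.13]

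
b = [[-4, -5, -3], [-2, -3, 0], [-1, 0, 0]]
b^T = [[-4, -2, -1], [-5, -3, 0], [-3, 0, 0]]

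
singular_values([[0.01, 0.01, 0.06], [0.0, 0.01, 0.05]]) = [0.08, 0.01]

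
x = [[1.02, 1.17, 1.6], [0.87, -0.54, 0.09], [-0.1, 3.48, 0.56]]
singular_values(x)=[3.87, 1.79, 0.51]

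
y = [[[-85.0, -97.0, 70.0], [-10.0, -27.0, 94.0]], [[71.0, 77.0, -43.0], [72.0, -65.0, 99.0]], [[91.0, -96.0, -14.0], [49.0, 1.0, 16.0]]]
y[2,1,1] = 1.0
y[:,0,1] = [-97.0, 77.0, -96.0]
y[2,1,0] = 49.0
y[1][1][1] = -65.0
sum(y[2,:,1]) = -95.0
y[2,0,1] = -96.0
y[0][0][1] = -97.0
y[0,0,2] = 70.0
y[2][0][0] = 91.0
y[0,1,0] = -10.0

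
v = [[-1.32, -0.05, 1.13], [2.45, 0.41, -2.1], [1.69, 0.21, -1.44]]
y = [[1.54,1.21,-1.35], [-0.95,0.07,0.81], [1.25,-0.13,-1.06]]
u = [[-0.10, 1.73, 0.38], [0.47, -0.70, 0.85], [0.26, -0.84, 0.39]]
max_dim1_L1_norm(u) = 2.21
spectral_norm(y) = 3.01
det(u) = -0.06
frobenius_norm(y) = 3.15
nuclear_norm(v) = 4.46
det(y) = 0.01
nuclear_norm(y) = 3.94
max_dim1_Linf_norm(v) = 2.45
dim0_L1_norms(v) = [5.46, 0.67, 4.67]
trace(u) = -0.41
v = u @ y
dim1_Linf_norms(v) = [1.32, 2.45, 1.69]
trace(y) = 0.55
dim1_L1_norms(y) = [4.1, 1.83, 2.44]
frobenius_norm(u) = 2.35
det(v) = -0.00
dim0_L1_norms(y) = [3.74, 1.41, 3.22]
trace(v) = -2.35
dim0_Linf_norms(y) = [1.54, 1.21, 1.35]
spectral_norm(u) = 2.09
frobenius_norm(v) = 4.31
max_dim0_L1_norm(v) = 5.46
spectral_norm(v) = 4.31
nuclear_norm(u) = 3.19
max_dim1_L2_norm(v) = 3.25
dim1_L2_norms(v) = [1.74, 3.25, 2.23]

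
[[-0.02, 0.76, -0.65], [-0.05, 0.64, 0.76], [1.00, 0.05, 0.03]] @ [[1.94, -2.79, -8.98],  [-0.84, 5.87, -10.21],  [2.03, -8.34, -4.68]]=[[-2.00, 9.94, -4.54],[0.91, -2.44, -9.64],[1.96, -2.75, -9.63]]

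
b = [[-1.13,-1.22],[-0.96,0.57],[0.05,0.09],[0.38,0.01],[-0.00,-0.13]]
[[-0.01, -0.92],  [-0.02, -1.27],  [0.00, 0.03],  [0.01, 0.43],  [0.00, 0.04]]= b @ [[0.02, 1.14], [-0.01, -0.3]]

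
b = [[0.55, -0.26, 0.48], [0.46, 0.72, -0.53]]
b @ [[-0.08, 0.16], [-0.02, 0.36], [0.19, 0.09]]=[[0.05, 0.04], [-0.15, 0.29]]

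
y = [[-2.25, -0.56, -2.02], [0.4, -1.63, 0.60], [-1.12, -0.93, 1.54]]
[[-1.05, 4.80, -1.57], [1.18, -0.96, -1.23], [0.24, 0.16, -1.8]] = y @ [[0.46, -1.32, 0.65], [-0.55, -0.06, 0.85], [0.16, -0.89, -0.18]]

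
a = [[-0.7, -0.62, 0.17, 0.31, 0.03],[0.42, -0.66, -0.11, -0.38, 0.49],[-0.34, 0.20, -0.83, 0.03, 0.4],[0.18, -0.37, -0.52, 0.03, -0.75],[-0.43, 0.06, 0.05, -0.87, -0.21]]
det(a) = 1.005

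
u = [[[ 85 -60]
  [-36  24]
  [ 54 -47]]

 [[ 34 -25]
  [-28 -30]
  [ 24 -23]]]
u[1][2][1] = -23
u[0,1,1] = 24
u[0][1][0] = -36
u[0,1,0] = -36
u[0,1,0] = -36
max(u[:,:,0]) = 85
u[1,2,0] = 24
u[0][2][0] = 54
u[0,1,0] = -36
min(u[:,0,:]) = -60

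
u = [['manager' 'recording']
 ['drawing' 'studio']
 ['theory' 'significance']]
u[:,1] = ['recording', 'studio', 'significance']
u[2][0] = 'theory'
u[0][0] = 'manager'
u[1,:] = ['drawing', 'studio']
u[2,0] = 'theory'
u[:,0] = ['manager', 'drawing', 'theory']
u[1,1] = 'studio'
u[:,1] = ['recording', 'studio', 'significance']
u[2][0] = 'theory'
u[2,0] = 'theory'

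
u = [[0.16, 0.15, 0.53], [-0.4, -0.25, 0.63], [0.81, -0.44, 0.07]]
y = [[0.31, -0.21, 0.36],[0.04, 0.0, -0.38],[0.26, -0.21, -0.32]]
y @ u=[[0.43, -0.06, 0.06], [-0.3, 0.17, -0.01], [-0.13, 0.23, -0.02]]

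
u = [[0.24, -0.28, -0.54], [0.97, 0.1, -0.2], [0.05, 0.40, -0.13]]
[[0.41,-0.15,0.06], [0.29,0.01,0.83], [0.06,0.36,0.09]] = u @ [[0.17, -0.12, 0.87],[-0.08, 0.84, 0.18],[-0.65, -0.22, 0.18]]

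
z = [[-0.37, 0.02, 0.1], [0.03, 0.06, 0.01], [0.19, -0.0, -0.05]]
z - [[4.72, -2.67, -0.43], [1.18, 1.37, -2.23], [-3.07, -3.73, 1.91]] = [[-5.09, 2.69, 0.53],[-1.15, -1.31, 2.24],[3.26, 3.73, -1.96]]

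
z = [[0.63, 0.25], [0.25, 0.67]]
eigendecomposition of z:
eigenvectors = [[-0.73, -0.68], [0.68, -0.73]]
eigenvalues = [0.4, 0.9]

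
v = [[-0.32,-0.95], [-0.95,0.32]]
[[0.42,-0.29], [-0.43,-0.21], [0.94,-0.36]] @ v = [[0.14, -0.49], [0.34, 0.34], [0.04, -1.01]]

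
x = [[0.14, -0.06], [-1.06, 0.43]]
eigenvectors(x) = [[-0.38,0.14], [-0.92,-0.99]]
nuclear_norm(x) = 1.16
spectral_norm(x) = 1.15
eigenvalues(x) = [-0.01, 0.58]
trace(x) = 0.57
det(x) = -0.00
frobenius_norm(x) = 1.15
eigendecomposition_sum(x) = [[-0.00,-0.0], [-0.01,-0.00]] + [[0.14,-0.06], [-1.05,0.43]]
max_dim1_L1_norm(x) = 1.49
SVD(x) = [[-0.13, 0.99], [0.99, 0.13]] @ diag([1.1539893064104356, 0.0029463011321794446]) @ [[-0.93, 0.38],  [-0.38, -0.93]]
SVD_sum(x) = [[0.14, -0.06], [-1.06, 0.43]] + [[-0.00,-0.0], [-0.0,-0.0]]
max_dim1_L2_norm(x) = 1.14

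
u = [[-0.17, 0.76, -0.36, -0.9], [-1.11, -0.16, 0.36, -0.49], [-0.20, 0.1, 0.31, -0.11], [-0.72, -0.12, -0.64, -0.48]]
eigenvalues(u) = [(0.25+0.35j), (0.25-0.35j), (-0.71+0j), (-0.29+0j)]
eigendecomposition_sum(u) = [[-0.02+0.22j, (0.19+0.15j), 0.16-0.62j, -0.21-0.18j], [-0.15-0.15j, -0.22+0.05j, 0.36+0.48j, (0.26-0.04j)], [(-0.09+0.05j), -0.01+0.11j, 0.26-0.09j, 0.02-0.12j], [(0.01-0.24j), (-0.21-0.15j), (-0.12+0.67j), 0.24+0.18j]] + [[-0.02-0.22j, (0.19-0.15j), (0.16+0.62j), (-0.21+0.18j)], [-0.15+0.15j, (-0.22-0.05j), 0.36-0.48j, 0.26+0.04j], [-0.09-0.05j, -0.01-0.11j, (0.26+0.09j), (0.02+0.12j)], [0.01+0.24j, (-0.21+0.15j), (-0.12-0.67j), (0.24-0.18j)]] + [[(-0.1+0j), (0.12-0j), (-0.21+0j), -0.21+0.00j], [(-0.9+0j), 1.16-0.00j, (-1.94+0j), (-1.93+0j)], [-0.02+0.00j, 0.02-0.00j, -0.04+0.00j, (-0.04+0j)], [(-0.81+0j), (1.05-0j), (-1.74+0j), -1.74+0.00j]] + [[-0.03+0.00j, (0.26-0j), (-0.47+0j), -0.28+0.00j],[0.09-0.00j, -0.88+0.00j, 1.58-0.00j, 0.93-0.00j],[-0.01+0.00j, 0.10-0.00j, (-0.17+0j), -0.10+0.00j],[0.07-0.00j, -0.75+0.00j, (1.34-0j), (0.79-0j)]]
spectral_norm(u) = 1.66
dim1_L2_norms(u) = [1.24, 1.28, 0.4, 1.08]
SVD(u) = [[-0.53, 0.76, -0.37, -0.11], [-0.63, -0.64, -0.3, -0.33], [-0.11, -0.15, -0.43, 0.88], [-0.56, 0.03, 0.77, 0.31]] @ diag([1.657359344687866, 1.1100559213679364, 0.7242938838017534, 0.02888293439319013]) @ [[0.73, -0.15, 0.18, 0.64], [0.53, 0.59, -0.51, -0.33], [-0.1, -0.51, -0.83, 0.22], [-0.42, 0.61, -0.15, 0.66]]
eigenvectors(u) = [[-0.56-0.04j, (-0.56+0.04j), 0.08+0.00j, (0.22+0j)],[0.36-0.38j, (0.36+0.38j), (0.74+0j), (-0.74+0j)],[(-0.12-0.21j), -0.12+0.21j, 0.01+0.00j, 0.08+0.00j],[(0.59+0j), 0.59-0.00j, (0.67+0j), -0.63+0.00j]]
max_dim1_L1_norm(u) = 2.19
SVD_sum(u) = [[-0.64, 0.13, -0.15, -0.56], [-0.76, 0.15, -0.18, -0.67], [-0.13, 0.03, -0.03, -0.11], [-0.68, 0.14, -0.16, -0.60]] + [[0.45,  0.50,  -0.43,  -0.27], [-0.38,  -0.42,  0.36,  0.23], [-0.09,  -0.1,  0.09,  0.06], [0.02,  0.02,  -0.02,  -0.01]] + [[0.03, 0.14, 0.22, -0.06], [0.02, 0.11, 0.18, -0.05], [0.03, 0.16, 0.26, -0.07], [-0.05, -0.28, -0.46, 0.12]] + [[0.00, -0.0, 0.00, -0.0], [0.0, -0.01, 0.00, -0.01], [-0.01, 0.02, -0.0, 0.02], [-0.0, 0.01, -0.0, 0.01]]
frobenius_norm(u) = 2.12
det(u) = 0.04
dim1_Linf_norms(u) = [0.9, 1.11, 0.31, 0.72]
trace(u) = -0.50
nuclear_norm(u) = 3.52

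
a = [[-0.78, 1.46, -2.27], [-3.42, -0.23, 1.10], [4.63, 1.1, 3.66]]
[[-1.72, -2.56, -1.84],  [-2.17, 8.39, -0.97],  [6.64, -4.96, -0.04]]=a@[[0.83,-1.97,0.34], [0.31,-0.71,-1.2], [0.67,1.35,-0.08]]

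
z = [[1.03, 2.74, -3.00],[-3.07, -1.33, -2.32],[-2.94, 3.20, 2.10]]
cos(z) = [[1.65, 20.68, 0.79], [-19.78, 4.98, -16.31], [3.87, 18.48, 2.47]]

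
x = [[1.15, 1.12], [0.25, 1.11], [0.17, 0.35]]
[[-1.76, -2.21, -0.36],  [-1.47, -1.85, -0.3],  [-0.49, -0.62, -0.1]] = x@[[-0.3, -0.38, -0.06], [-1.26, -1.58, -0.26]]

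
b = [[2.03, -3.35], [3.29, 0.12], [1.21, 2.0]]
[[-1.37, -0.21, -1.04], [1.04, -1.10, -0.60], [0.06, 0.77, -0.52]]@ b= [[-4.73, 2.48],[-2.23, -4.82],[2.03, -1.15]]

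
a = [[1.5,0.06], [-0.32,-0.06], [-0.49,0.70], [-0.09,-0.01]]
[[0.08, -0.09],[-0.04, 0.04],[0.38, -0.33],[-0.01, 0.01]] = a @[[0.03,-0.04], [0.57,-0.50]]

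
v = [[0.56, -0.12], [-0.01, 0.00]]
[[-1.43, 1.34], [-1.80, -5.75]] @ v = [[-0.81,0.17], [-0.95,0.22]]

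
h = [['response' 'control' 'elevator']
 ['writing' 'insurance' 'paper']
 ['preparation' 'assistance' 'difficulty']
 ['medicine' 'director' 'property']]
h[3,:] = ['medicine', 'director', 'property']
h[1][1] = 'insurance'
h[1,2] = 'paper'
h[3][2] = 'property'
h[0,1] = 'control'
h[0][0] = 'response'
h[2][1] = 'assistance'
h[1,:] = ['writing', 'insurance', 'paper']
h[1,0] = 'writing'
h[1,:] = ['writing', 'insurance', 'paper']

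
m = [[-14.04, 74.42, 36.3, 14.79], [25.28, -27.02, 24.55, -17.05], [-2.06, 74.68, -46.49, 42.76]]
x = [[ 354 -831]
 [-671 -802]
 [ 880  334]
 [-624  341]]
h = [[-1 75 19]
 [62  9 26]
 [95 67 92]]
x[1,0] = -671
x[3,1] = 341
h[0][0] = -1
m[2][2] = -46.49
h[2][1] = 67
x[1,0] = -671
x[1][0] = -671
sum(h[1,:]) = 97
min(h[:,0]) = -1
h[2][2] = 92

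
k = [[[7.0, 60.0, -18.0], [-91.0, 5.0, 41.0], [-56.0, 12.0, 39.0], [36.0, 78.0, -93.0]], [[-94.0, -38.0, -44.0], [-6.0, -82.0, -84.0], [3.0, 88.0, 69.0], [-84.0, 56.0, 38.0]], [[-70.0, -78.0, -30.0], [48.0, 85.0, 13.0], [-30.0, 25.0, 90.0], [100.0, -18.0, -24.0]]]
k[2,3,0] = 100.0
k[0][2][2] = 39.0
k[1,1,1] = -82.0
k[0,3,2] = -93.0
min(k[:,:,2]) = -93.0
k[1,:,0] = [-94.0, -6.0, 3.0, -84.0]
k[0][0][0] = 7.0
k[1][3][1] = 56.0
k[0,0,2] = -18.0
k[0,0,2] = -18.0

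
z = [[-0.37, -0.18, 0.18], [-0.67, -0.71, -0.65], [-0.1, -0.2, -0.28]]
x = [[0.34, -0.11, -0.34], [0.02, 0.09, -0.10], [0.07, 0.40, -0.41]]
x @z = [[-0.02,0.08,0.23],[-0.06,-0.05,-0.03],[-0.25,-0.21,-0.13]]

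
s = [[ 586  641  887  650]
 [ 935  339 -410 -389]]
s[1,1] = 339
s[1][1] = 339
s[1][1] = 339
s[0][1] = 641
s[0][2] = 887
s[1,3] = -389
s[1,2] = -410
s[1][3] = -389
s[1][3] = -389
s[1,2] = -410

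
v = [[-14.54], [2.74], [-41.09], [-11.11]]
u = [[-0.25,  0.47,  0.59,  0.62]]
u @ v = [[-26.21]]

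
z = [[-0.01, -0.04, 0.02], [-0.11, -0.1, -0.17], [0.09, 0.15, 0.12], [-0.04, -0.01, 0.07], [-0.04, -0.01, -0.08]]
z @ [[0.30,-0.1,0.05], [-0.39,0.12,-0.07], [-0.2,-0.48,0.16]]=[[0.01, -0.01, 0.01],[0.04, 0.08, -0.03],[-0.06, -0.05, 0.01],[-0.02, -0.03, 0.01],[0.01, 0.04, -0.01]]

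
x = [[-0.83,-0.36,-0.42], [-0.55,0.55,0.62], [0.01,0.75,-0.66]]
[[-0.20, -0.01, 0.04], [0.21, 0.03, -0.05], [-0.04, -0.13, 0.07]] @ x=[[0.17, 0.1, 0.05], [-0.19, -0.1, -0.04], [0.11, -0.0, -0.11]]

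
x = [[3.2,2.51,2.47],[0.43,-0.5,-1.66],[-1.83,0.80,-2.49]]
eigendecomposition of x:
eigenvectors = [[(-0.93+0j), 0.28+0.41j, (0.28-0.41j)], [-0.24+0.00j, (-0.19-0.55j), (-0.19+0.55j)], [0.27+0.00j, -0.64+0.00j, (-0.64-0j)]]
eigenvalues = [(3.12+0j), (-1.45+1.84j), (-1.45-1.84j)]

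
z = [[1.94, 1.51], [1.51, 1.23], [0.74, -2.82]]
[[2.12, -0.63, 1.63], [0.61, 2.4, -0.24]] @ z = [[4.37, -2.17], [4.63, 4.55]]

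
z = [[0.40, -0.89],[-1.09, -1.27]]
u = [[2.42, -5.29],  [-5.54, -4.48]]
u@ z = [[6.73, 4.56], [2.67, 10.62]]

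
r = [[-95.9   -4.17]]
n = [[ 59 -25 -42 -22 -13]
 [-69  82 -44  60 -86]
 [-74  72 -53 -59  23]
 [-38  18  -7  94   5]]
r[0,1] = -4.17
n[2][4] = 23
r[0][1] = -4.17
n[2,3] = -59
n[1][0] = -69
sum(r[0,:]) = -100.07000000000001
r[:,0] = [-95.9]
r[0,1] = -4.17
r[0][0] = -95.9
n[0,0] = 59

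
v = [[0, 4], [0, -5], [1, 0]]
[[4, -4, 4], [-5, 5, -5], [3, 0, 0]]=v@[[3, 0, 0], [1, -1, 1]]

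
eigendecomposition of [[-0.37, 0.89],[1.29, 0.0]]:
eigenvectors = [[-0.70, -0.57],  [0.71, -0.82]]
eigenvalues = [-1.27, 0.9]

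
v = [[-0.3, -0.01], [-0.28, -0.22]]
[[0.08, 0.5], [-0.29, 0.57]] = v @[[-0.34, -1.64], [1.74, -0.49]]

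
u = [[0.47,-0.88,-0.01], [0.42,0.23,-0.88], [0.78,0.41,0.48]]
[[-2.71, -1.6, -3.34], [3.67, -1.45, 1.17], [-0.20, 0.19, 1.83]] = u @ [[0.10, -1.21, 0.34], [3.17, 1.16, 3.98], [-3.29, 1.37, -0.13]]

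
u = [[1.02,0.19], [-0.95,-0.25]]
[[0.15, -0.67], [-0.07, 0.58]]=u @ [[0.32, -0.75],[-0.92, 0.52]]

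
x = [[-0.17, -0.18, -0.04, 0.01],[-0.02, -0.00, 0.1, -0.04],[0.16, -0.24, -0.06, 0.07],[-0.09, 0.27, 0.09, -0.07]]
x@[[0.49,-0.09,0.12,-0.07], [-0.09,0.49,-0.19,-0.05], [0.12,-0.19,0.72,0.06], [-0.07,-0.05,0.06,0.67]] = [[-0.07,-0.07,-0.01,0.03], [0.01,-0.02,0.07,-0.02], [0.09,-0.12,0.03,0.04], [-0.05,0.13,-0.00,-0.05]]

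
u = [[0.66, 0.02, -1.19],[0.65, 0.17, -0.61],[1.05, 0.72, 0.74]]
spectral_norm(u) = 1.62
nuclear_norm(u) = 3.11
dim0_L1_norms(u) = [2.36, 0.91, 2.54]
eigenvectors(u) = [[(0.05-0.6j), (0.05+0.6j), 0.44+0.00j], [(-0.11-0.39j), -0.11+0.39j, -0.87+0.00j], [-0.68+0.00j, (-0.68-0j), (0.23+0j)]]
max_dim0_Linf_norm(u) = 1.19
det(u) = 0.01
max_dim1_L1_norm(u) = 2.51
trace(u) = 1.57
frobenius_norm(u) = 2.20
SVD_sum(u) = [[0.85, 0.16, -1.01], [0.58, 0.11, -0.68], [0.13, 0.02, -0.15]] + [[-0.19,-0.14,-0.18], [0.08,0.06,0.07], [0.92,0.7,0.89]] + [[0.0, -0.0, 0.0], [-0.00, 0.00, -0.00], [0.00, -0.00, 0.0]]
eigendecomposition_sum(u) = [[0.33+0.49j, (0.01+0.32j), (-0.6+0.28j)], [(0.33+0.23j), 0.08+0.20j, -0.30+0.32j], [(0.52-0.42j), 0.36-0.04j, 0.37+0.64j]] + [[(0.33-0.49j),(0.01-0.32j),(-0.6-0.28j)], [(0.33-0.23j),(0.08-0.2j),(-0.3-0.32j)], [(0.52+0.42j),(0.36+0.04j),(0.37-0.64j)]] + [[-0j, (-0-0j), 0j], [-0.00+0.00j, 0.00+0.00j, -0.00-0.00j], [0.00-0.00j, (-0-0j), 0.00+0.00j]]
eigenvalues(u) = [(0.78+1.34j), (0.78-1.34j), 0j]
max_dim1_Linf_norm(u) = 1.19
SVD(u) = [[-0.82, -0.2, -0.53],  [-0.56, 0.08, 0.83],  [-0.12, 0.98, -0.18]] @ diag([1.6158704958022911, 1.4943414731216422, 0.002470324735361785]) @ [[-0.64, -0.12, 0.76], [0.63, 0.48, 0.61], [-0.44, 0.87, -0.23]]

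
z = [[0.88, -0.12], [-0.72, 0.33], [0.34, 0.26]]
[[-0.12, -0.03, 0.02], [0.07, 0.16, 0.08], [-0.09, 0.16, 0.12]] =z @ [[-0.16, 0.04, 0.07], [-0.14, 0.58, 0.38]]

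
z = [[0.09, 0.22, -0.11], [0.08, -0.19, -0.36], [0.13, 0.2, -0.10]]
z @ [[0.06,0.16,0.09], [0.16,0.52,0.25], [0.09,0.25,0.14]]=[[0.03, 0.1, 0.05],[-0.06, -0.18, -0.09],[0.03, 0.10, 0.05]]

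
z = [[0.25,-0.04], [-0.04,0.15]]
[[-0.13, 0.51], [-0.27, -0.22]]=z @ [[-0.83, 1.91], [-2.04, -0.93]]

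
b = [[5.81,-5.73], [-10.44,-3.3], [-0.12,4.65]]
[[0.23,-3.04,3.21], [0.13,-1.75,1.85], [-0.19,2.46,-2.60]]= b @[[0.00, -0.00, 0.0], [-0.04, 0.53, -0.56]]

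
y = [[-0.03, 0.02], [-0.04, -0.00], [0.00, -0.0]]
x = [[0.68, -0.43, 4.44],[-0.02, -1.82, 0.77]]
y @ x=[[-0.02, -0.02, -0.12], [-0.03, 0.02, -0.18], [0.0, 0.0, 0.0]]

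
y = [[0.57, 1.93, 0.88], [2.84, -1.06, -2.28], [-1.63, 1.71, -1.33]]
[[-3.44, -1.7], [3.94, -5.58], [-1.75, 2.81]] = y @ [[0.19, -2.05], [-1.47, -0.29], [-0.81, 0.03]]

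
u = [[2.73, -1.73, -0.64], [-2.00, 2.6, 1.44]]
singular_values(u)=[4.77, 0.96]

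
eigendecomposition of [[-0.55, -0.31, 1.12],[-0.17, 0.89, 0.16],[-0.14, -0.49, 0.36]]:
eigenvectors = [[0.94, -0.89, 0.53], [0.10, -0.09, -0.7], [0.32, -0.45, 0.49]]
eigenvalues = [-0.2, -0.01, 0.91]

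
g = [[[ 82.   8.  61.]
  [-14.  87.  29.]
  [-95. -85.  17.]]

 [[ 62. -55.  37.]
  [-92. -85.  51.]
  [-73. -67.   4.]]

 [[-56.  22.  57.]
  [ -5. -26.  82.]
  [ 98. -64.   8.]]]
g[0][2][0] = -95.0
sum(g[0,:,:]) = 90.0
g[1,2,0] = -73.0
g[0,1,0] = -14.0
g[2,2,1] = -64.0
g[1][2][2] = 4.0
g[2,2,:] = [98.0, -64.0, 8.0]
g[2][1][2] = 82.0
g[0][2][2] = 17.0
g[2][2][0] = 98.0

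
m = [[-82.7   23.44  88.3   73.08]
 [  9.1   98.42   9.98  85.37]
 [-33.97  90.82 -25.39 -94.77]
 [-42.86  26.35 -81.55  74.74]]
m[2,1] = 90.82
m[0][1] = 23.44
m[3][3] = 74.74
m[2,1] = 90.82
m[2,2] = -25.39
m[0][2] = 88.3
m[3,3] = 74.74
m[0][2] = 88.3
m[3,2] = -81.55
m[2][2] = -25.39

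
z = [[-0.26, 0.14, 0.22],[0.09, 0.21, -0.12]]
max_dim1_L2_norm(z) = 0.37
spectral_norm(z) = 0.38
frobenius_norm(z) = 0.45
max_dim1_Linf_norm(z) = 0.26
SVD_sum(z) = [[-0.26, 0.08, 0.24], [0.07, -0.02, -0.06]] + [[0.0, 0.06, -0.02], [0.02, 0.23, -0.06]]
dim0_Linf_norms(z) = [0.26, 0.21, 0.22]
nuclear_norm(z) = 0.62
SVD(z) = [[-0.96,0.26], [0.26,0.96]] @ diag([0.37573933106630525, 0.24702217529980078]) @ [[0.73,-0.21,-0.65], [0.07,0.97,-0.23]]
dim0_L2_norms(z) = [0.28, 0.25, 0.25]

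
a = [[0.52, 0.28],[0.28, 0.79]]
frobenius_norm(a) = 1.03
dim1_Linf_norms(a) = [0.52, 0.79]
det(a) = 0.33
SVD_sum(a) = [[0.27, 0.44], [0.44, 0.69]] + [[0.25, -0.16], [-0.16, 0.1]]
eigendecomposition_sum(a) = [[0.25, -0.16], [-0.16, 0.10]] + [[0.27, 0.44], [0.44, 0.69]]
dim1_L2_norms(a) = [0.59, 0.84]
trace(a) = 1.31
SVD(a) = [[-0.53, -0.85],  [-0.85, 0.53]] @ diag([0.9658456208473911, 0.34415437915260894]) @ [[-0.53, -0.85], [-0.85, 0.53]]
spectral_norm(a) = 0.97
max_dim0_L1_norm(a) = 1.07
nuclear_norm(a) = 1.31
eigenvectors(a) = [[-0.85, -0.53],  [0.53, -0.85]]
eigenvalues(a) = [0.34, 0.97]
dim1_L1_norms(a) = [0.8, 1.07]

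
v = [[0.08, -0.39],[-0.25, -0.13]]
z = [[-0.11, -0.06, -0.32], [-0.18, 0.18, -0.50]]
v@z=[[0.06,-0.08,0.17],[0.05,-0.01,0.15]]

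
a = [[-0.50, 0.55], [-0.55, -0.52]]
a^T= [[-0.50, -0.55], [0.55, -0.52]]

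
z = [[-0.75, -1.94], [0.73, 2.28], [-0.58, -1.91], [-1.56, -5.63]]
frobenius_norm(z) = 6.94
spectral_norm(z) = 6.94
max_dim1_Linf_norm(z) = 5.63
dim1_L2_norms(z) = [2.08, 2.39, 2.0, 5.84]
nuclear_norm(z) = 7.14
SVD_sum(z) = [[-0.58, -1.99],[0.67, 2.30],[-0.56, -1.92],[-1.65, -5.60]] + [[-0.17, 0.05], [0.06, -0.02], [-0.02, 0.01], [0.09, -0.03]]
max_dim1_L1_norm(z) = 7.19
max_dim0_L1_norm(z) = 11.76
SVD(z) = [[-0.3, 0.85], [0.34, -0.28], [-0.29, 0.09], [-0.84, -0.45]] @ diag([6.9376335829037155, 0.20405947507171635]) @ [[0.28, 0.96], [-0.96, 0.28]]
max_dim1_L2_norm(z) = 5.84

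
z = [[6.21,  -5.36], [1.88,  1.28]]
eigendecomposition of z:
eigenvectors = [[(-0.86+0j),-0.86-0.00j], [(-0.4+0.32j),-0.40-0.32j]]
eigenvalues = [(3.75+2j), (3.75-2j)]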